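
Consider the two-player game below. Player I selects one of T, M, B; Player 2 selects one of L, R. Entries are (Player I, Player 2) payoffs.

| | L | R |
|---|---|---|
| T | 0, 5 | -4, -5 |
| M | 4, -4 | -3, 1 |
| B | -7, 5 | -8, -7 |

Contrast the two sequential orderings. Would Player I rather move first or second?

If Player I leads: Player 2's best replies are T→L, M→R, B→L; Player I's induced payoffs 0, -3, -7; outcome (T, L), payoffs (0, 5).
If Player 2 leads: Player I's best replies are L→M, R→M; Player 2's induced payoffs -4, 1; outcome (M, R), payoffs (-3, 1).
Player I gets 0 moving first and -3 moving second, so Player I prefers to move first.

first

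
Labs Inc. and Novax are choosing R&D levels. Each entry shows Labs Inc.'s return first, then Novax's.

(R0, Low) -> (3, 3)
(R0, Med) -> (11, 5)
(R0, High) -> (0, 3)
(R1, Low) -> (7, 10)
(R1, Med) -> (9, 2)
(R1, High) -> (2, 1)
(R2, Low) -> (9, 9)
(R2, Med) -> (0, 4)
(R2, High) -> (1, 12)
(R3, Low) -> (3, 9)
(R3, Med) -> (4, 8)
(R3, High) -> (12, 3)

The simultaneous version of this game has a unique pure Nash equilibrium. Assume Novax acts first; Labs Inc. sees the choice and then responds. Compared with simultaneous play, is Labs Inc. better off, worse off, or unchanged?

worse off

Labs Inc. best-responds to each possible Novax move:
- Low: BR = R2, leader payoff 9.
- Med: BR = R0, leader payoff 5.
- High: BR = R3, leader payoff 3.
Among 9, 5, 3, the best is 9 at Low. Subgame-perfect outcome: (R2, Low) with payoffs (9, 9).
Now find the simultaneous Nash equilibrium.
Labs Inc.'s best replies: Low→R2; Med→R0; High→R3.
Novax's best replies: R0→Med; R1→Low; R2→High; R3→Low.
The unique mutual best reply is (R0, Med), giving (11, 5).
Labs Inc. earns 9 sequentially versus 11 at the Nash outcome: worse off.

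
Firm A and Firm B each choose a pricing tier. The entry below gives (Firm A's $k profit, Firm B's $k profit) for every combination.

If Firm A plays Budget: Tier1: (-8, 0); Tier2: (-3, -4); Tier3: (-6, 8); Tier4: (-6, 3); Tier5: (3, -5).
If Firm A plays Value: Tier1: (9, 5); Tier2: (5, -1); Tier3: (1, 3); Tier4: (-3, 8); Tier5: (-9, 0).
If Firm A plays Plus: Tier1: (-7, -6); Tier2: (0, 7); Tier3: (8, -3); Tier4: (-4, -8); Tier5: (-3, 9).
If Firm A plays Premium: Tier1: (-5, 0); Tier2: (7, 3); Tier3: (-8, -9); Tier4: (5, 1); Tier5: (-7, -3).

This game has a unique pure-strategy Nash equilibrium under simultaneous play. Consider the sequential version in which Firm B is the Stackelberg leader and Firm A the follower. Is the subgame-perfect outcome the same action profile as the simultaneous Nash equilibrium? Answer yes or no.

Firm A best-responds to each possible Firm B move:
- Tier1: Firm A compares -8, 9, -7, -5 and picks Value; Firm B would get 5.
- Tier2: Firm A compares -3, 5, 0, 7 and picks Premium; Firm B would get 3.
- Tier3: Firm A compares -6, 1, 8, -8 and picks Plus; Firm B would get -3.
- Tier4: Firm A compares -6, -3, -4, 5 and picks Premium; Firm B would get 1.
- Tier5: Firm A compares 3, -9, -3, -7 and picks Budget; Firm B would get -5.
Among 5, 3, -3, 1, -5, the best is 5 at Tier1. Subgame-perfect outcome: (Value, Tier1) with payoffs (9, 5).
For the simultaneous game, intersect best replies.
Firm A's best replies: Tier1→Value; Tier2→Premium; Tier3→Plus; Tier4→Premium; Tier5→Budget.
Firm B's best replies: Budget→Tier3; Value→Tier4; Plus→Tier5; Premium→Tier2.
Only (Premium, Tier2) has each player best-responding; Nash payoffs (7, 3).
Sequential outcome (Value, Tier1) differs from the Nash profile (Premium, Tier2).

no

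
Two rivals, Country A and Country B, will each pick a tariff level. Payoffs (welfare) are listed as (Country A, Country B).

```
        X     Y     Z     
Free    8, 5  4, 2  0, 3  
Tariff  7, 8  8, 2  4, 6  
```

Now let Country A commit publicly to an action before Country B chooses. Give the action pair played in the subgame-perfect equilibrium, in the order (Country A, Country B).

(Free, X)

Country B best-responds to each possible Country A move:
- Free: BR = X, leader payoff 8.
- Tariff: BR = X, leader payoff 7.
Among 8, 7, the best is 8 at Free. Subgame-perfect outcome: (Free, X) with payoffs (8, 5).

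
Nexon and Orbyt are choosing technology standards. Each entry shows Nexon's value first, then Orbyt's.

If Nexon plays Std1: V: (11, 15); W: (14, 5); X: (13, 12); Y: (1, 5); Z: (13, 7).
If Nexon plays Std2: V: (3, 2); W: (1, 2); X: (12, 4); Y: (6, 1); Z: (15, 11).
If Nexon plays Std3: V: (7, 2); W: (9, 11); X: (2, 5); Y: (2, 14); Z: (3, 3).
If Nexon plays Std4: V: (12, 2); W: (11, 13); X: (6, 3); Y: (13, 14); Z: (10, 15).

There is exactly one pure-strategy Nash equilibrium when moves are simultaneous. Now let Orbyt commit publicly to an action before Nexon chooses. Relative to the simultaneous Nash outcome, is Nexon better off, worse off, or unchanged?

worse off

Work backward from Nexon's decision.
- V: Nexon compares 11, 3, 7, 12 and picks Std4; Orbyt would get 2.
- W: Nexon compares 14, 1, 9, 11 and picks Std1; Orbyt would get 5.
- X: Nexon compares 13, 12, 2, 6 and picks Std1; Orbyt would get 12.
- Y: Nexon compares 1, 6, 2, 13 and picks Std4; Orbyt would get 14.
- Z: Nexon compares 13, 15, 3, 10 and picks Std2; Orbyt would get 11.
Maximizing over 2, 5, 12, 14, 11, Orbyt chooses Y. Subgame-perfect outcome: (Std4, Y) with payoffs (13, 14).
Now find the simultaneous Nash equilibrium.
Nexon's best replies: V→Std4; W→Std1; X→Std1; Y→Std4; Z→Std2.
Orbyt's best replies: Std1→V; Std2→Z; Std3→Y; Std4→Z.
The unique mutual best reply is (Std2, Z), giving (15, 11).
Nexon earns 13 sequentially versus 15 at the Nash outcome: worse off.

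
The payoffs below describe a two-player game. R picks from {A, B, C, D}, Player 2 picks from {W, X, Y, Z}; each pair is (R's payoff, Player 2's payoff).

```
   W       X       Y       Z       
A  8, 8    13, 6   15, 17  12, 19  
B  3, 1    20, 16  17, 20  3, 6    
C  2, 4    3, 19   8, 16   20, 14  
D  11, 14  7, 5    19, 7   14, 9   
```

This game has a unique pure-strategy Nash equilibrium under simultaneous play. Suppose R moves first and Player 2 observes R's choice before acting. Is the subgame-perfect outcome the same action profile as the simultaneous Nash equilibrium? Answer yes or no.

no

Work backward from Player 2's decision.
- A: BR = Z, leader payoff 12.
- B: BR = Y, leader payoff 17.
- C: BR = X, leader payoff 3.
- D: BR = W, leader payoff 11.
Maximizing over 12, 17, 3, 11, R chooses B. Subgame-perfect outcome: (B, Y) with payoffs (17, 20).
Under simultaneous play:
R's best replies: W→D; X→B; Y→D; Z→C.
Player 2's best replies: A→Z; B→Y; C→X; D→W.
The unique mutual best reply is (D, W), giving (11, 14).
Sequential outcome (B, Y) differs from the Nash profile (D, W).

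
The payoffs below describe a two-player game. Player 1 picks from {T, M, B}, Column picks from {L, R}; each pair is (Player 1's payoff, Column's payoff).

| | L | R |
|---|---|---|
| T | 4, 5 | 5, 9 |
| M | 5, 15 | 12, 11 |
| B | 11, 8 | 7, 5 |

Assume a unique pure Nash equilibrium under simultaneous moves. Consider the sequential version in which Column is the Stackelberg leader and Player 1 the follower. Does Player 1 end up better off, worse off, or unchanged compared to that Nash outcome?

better off

Work backward from Player 1's decision.
- L: Player 1 compares 4, 5, 11 and picks B; Column would get 8.
- R: Player 1 compares 5, 12, 7 and picks M; Column would get 11.
Column's induced payoffs are 8, 11, so Column commits to R. Subgame-perfect outcome: (M, R) with payoffs (12, 11).
For the simultaneous game, intersect best replies.
Player 1's best replies: L→B; R→M.
Column's best replies: T→R; M→L; B→L.
The unique mutual best reply is (B, L), giving (11, 8).
Player 1 earns 12 sequentially versus 11 at the Nash outcome: better off.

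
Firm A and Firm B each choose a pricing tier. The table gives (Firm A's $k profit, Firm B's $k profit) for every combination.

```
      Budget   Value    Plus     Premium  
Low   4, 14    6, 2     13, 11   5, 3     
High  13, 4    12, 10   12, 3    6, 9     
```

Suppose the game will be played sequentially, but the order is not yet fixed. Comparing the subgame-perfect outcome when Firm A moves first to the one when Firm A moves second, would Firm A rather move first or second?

second

If Firm A leads: Firm B's best replies are Low→Budget, High→Value; Firm A's induced payoffs 4, 12; outcome (High, Value), payoffs (12, 10).
If Firm B leads: Firm A's best replies are Budget→High, Value→High, Plus→Low, Premium→High; Firm B's induced payoffs 4, 10, 11, 9; outcome (Low, Plus), payoffs (13, 11).
Firm A gets 12 moving first and 13 moving second, so Firm A prefers to move second.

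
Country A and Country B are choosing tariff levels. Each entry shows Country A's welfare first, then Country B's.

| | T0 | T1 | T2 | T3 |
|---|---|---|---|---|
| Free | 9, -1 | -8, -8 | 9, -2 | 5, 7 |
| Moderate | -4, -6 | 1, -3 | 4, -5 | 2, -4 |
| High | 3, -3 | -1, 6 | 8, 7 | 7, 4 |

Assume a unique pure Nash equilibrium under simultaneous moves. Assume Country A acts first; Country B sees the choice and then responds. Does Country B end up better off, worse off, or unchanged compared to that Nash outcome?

Work backward from Country B's decision.
- Free → Country B plays T3 (best of -1, -8, -2, 7); Country A gets 5.
- Moderate → Country B plays T1 (best of -6, -3, -5, -4); Country A gets 1.
- High → Country B plays T2 (best of -3, 6, 7, 4); Country A gets 8.
Among 5, 1, 8, the best is 8 at High. Subgame-perfect outcome: (High, T2) with payoffs (8, 7).
For the simultaneous game, intersect best replies.
Country A's best replies: T0→Free; T1→Moderate; T2→Free; T3→High.
Country B's best replies: Free→T3; Moderate→T1; High→T2.
Only (Moderate, T1) has each player best-responding; Nash payoffs (1, -3).
Country B earns 7 sequentially versus -3 at the Nash outcome: better off.

better off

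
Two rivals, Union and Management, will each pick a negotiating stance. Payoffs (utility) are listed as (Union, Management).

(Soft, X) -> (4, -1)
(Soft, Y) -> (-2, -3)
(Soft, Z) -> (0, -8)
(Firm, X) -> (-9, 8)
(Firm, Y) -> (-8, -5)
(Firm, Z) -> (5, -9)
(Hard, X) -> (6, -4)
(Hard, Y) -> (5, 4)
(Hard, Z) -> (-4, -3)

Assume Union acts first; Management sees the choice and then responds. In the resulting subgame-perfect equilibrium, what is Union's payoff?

5

Management best-responds to each possible Union move:
- Soft → Management plays X (best of -1, -3, -8); Union gets 4.
- Firm → Management plays X (best of 8, -5, -9); Union gets -9.
- Hard → Management plays Y (best of -4, 4, -3); Union gets 5.
Maximizing over 4, -9, 5, Union chooses Hard. Subgame-perfect outcome: (Hard, Y) with payoffs (5, 4).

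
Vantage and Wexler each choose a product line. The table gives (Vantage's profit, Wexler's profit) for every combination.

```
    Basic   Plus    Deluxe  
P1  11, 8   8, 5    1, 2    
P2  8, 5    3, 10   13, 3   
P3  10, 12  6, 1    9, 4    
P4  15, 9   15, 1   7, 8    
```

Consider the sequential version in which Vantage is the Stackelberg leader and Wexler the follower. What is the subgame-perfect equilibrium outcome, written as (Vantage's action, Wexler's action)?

(P4, Basic)

Work backward from Wexler's decision.
- P1: BR = Basic, leader payoff 11.
- P2: BR = Plus, leader payoff 3.
- P3: BR = Basic, leader payoff 10.
- P4: BR = Basic, leader payoff 15.
Vantage's induced payoffs are 11, 3, 10, 15, so Vantage commits to P4. Subgame-perfect outcome: (P4, Basic) with payoffs (15, 9).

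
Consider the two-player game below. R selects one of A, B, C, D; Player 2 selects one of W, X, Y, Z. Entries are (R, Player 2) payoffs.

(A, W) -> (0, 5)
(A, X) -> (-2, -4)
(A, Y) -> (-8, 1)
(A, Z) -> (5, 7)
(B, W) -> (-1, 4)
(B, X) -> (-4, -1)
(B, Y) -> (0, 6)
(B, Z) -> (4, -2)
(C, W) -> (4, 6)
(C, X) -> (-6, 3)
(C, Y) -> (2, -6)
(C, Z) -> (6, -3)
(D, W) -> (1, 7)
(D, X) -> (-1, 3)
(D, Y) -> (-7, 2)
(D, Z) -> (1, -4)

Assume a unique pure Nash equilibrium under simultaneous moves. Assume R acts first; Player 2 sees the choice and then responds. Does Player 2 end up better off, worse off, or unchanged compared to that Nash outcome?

better off

Solve by backward induction (R leads).
- A: Player 2 compares 5, -4, 1, 7 and picks Z; R would get 5.
- B: Player 2 compares 4, -1, 6, -2 and picks Y; R would get 0.
- C: Player 2 compares 6, 3, -6, -3 and picks W; R would get 4.
- D: Player 2 compares 7, 3, 2, -4 and picks W; R would get 1.
Maximizing over 5, 0, 4, 1, R chooses A. Subgame-perfect outcome: (A, Z) with payoffs (5, 7).
For the simultaneous game, intersect best replies.
R's best replies: W→C; X→D; Y→C; Z→C.
Player 2's best replies: A→Z; B→Y; C→W; D→W.
The unique mutual best reply is (C, W), giving (4, 6).
Player 2 earns 7 sequentially versus 6 at the Nash outcome: better off.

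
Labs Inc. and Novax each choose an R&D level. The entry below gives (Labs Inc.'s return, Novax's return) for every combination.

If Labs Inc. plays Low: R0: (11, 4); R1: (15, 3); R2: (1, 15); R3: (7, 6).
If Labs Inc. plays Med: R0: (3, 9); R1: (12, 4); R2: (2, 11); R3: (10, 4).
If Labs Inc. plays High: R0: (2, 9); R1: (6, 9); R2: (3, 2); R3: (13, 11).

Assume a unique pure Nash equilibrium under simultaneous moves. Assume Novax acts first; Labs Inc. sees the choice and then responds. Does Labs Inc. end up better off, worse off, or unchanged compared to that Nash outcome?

Work backward from Labs Inc.'s decision.
- R0: Labs Inc. compares 11, 3, 2 and picks Low; Novax would get 4.
- R1: Labs Inc. compares 15, 12, 6 and picks Low; Novax would get 3.
- R2: Labs Inc. compares 1, 2, 3 and picks High; Novax would get 2.
- R3: Labs Inc. compares 7, 10, 13 and picks High; Novax would get 11.
Novax's induced payoffs are 4, 3, 2, 11, so Novax commits to R3. Subgame-perfect outcome: (High, R3) with payoffs (13, 11).
Under simultaneous play:
Labs Inc.'s best replies: R0→Low; R1→Low; R2→High; R3→High.
Novax's best replies: Low→R2; Med→R2; High→R3.
The unique mutual best reply is (High, R3), giving (13, 11).
Labs Inc. earns 13 sequentially versus 13 at the Nash outcome: unchanged.

unchanged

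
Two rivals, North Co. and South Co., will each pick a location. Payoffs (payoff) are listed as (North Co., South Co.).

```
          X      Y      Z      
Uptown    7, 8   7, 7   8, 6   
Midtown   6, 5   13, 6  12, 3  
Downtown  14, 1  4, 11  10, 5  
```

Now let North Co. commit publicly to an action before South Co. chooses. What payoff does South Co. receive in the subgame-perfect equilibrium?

6

South Co. best-responds to each possible North Co. move:
- Uptown → South Co. plays X (best of 8, 7, 6); North Co. gets 7.
- Midtown → South Co. plays Y (best of 5, 6, 3); North Co. gets 13.
- Downtown → South Co. plays Y (best of 1, 11, 5); North Co. gets 4.
North Co.'s induced payoffs are 7, 13, 4, so North Co. commits to Midtown. Subgame-perfect outcome: (Midtown, Y) with payoffs (13, 6).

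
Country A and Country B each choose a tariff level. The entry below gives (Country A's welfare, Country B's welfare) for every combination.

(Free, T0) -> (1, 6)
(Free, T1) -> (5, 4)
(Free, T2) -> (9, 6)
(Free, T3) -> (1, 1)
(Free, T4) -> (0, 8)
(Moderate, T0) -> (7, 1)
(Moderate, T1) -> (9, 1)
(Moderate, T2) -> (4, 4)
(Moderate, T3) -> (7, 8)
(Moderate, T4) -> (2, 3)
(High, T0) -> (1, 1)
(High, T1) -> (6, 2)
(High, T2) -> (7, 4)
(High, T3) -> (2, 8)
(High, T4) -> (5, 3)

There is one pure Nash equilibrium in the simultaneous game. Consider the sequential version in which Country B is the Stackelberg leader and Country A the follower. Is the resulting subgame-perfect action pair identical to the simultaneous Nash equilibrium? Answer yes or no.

Work backward from Country A's decision.
- T0: BR = Moderate, leader payoff 1.
- T1: BR = Moderate, leader payoff 1.
- T2: BR = Free, leader payoff 6.
- T3: BR = Moderate, leader payoff 8.
- T4: BR = High, leader payoff 3.
Country B's induced payoffs are 1, 1, 6, 8, 3, so Country B commits to T3. Subgame-perfect outcome: (Moderate, T3) with payoffs (7, 8).
For the simultaneous game, intersect best replies.
Country A's best replies: T0→Moderate; T1→Moderate; T2→Free; T3→Moderate; T4→High.
Country B's best replies: Free→T4; Moderate→T3; High→T3.
The unique mutual best reply is (Moderate, T3), giving (7, 8).
Sequential outcome (Moderate, T3) coincides with the Nash profile (Moderate, T3).

yes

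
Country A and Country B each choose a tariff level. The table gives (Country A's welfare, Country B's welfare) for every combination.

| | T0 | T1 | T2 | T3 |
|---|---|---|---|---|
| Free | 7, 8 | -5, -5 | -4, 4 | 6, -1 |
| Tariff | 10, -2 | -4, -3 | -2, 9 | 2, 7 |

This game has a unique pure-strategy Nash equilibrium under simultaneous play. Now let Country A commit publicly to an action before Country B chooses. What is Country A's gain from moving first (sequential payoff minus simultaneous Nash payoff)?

9

Country B best-responds to each possible Country A move:
- Free: Country B compares 8, -5, 4, -1 and picks T0; Country A would get 7.
- Tariff: Country B compares -2, -3, 9, 7 and picks T2; Country A would get -2.
Country A's induced payoffs are 7, -2, so Country A commits to Free. Subgame-perfect outcome: (Free, T0) with payoffs (7, 8).
For the simultaneous game, intersect best replies.
Country A's best replies: T0→Tariff; T1→Tariff; T2→Tariff; T3→Free.
Country B's best replies: Free→T0; Tariff→T2.
The unique mutual best reply is (Tariff, T2), giving (-2, 9).
Country A's commitment gain: 7 − -2 = 9.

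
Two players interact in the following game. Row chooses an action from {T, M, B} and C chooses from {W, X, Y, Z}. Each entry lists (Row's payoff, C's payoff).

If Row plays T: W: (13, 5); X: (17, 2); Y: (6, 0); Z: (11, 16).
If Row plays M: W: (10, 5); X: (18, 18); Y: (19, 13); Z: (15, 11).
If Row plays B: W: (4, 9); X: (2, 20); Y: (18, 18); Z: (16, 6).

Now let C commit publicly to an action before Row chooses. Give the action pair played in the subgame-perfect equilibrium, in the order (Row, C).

Solve by backward induction (C leads).
- W: BR = T, leader payoff 5.
- X: BR = M, leader payoff 18.
- Y: BR = M, leader payoff 13.
- Z: BR = B, leader payoff 6.
C's induced payoffs are 5, 18, 13, 6, so C commits to X. Subgame-perfect outcome: (M, X) with payoffs (18, 18).

(M, X)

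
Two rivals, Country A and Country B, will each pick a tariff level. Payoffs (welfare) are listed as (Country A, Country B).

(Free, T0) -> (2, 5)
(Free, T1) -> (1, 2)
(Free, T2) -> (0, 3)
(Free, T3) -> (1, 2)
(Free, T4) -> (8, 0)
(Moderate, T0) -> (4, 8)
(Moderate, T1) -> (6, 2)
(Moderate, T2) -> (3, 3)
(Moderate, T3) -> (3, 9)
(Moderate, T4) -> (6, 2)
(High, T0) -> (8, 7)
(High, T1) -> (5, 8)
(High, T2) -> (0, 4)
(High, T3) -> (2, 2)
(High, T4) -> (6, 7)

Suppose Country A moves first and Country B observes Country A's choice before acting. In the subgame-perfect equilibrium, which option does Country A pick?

High

Country B best-responds to each possible Country A move:
- Free → Country B plays T0 (best of 5, 2, 3, 2, 0); Country A gets 2.
- Moderate → Country B plays T3 (best of 8, 2, 3, 9, 2); Country A gets 3.
- High → Country B plays T1 (best of 7, 8, 4, 2, 7); Country A gets 5.
Maximizing over 2, 3, 5, Country A chooses High. Subgame-perfect outcome: (High, T1) with payoffs (5, 8).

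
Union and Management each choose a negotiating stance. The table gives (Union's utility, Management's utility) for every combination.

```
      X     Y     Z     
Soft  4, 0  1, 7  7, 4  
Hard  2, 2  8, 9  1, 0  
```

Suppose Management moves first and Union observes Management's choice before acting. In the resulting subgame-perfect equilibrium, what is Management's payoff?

Union best-responds to each possible Management move:
- X: Union compares 4, 2 and picks Soft; Management would get 0.
- Y: Union compares 1, 8 and picks Hard; Management would get 9.
- Z: Union compares 7, 1 and picks Soft; Management would get 4.
Among 0, 9, 4, the best is 9 at Y. Subgame-perfect outcome: (Hard, Y) with payoffs (8, 9).

9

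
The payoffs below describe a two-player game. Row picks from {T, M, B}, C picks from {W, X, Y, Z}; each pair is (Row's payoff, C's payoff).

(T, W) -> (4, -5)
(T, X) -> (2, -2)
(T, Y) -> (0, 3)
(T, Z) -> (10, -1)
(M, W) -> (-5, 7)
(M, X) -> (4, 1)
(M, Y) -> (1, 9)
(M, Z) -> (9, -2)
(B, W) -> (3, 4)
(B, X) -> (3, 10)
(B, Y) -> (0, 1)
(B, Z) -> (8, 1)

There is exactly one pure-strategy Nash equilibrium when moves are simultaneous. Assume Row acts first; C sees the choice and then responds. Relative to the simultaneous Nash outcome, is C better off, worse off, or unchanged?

Work backward from C's decision.
- T → C plays Y (best of -5, -2, 3, -1); Row gets 0.
- M → C plays Y (best of 7, 1, 9, -2); Row gets 1.
- B → C plays X (best of 4, 10, 1, 1); Row gets 3.
Among 0, 1, 3, the best is 3 at B. Subgame-perfect outcome: (B, X) with payoffs (3, 10).
Now find the simultaneous Nash equilibrium.
Row's best replies: W→T; X→M; Y→M; Z→T.
C's best replies: T→Y; M→Y; B→X.
The unique mutual best reply is (M, Y), giving (1, 9).
C earns 10 sequentially versus 9 at the Nash outcome: better off.

better off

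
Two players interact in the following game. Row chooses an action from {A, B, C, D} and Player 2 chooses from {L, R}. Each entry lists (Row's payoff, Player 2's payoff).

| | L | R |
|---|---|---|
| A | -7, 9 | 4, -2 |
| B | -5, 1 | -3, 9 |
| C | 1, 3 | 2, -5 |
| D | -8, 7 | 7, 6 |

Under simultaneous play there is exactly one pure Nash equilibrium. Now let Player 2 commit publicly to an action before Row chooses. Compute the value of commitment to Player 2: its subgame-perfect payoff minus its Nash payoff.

Work backward from Row's decision.
- L: Row compares -7, -5, 1, -8 and picks C; Player 2 would get 3.
- R: Row compares 4, -3, 2, 7 and picks D; Player 2 would get 6.
Player 2's induced payoffs are 3, 6, so Player 2 commits to R. Subgame-perfect outcome: (D, R) with payoffs (7, 6).
Now find the simultaneous Nash equilibrium.
Row's best replies: L→C; R→D.
Player 2's best replies: A→L; B→R; C→L; D→L.
Only (C, L) has each player best-responding; Nash payoffs (1, 3).
Player 2's commitment gain: 6 − 3 = 3.

3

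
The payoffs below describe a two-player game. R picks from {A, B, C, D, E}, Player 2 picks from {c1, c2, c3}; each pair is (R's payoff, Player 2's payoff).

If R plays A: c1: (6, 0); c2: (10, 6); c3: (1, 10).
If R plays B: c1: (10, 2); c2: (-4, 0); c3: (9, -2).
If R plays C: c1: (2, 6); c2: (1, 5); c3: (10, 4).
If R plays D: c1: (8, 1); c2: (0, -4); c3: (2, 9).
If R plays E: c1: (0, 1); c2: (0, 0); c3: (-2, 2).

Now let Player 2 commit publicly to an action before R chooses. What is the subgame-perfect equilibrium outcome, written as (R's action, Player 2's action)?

(A, c2)

Work backward from R's decision.
- c1: BR = B, leader payoff 2.
- c2: BR = A, leader payoff 6.
- c3: BR = C, leader payoff 4.
Player 2's induced payoffs are 2, 6, 4, so Player 2 commits to c2. Subgame-perfect outcome: (A, c2) with payoffs (10, 6).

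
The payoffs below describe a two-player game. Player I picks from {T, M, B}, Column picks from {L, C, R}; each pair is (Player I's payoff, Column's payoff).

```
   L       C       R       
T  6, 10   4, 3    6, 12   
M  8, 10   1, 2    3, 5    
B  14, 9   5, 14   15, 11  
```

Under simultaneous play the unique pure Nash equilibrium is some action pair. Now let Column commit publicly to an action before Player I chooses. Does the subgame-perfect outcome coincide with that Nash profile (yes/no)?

Solve by backward induction (Column leads).
- L → Player I plays B (best of 6, 8, 14); Column gets 9.
- C → Player I plays B (best of 4, 1, 5); Column gets 14.
- R → Player I plays B (best of 6, 3, 15); Column gets 11.
Among 9, 14, 11, the best is 14 at C. Subgame-perfect outcome: (B, C) with payoffs (5, 14).
For the simultaneous game, intersect best replies.
Player I's best replies: L→B; C→B; R→B.
Column's best replies: T→R; M→L; B→C.
Only (B, C) has each player best-responding; Nash payoffs (5, 14).
Sequential outcome (B, C) coincides with the Nash profile (B, C).

yes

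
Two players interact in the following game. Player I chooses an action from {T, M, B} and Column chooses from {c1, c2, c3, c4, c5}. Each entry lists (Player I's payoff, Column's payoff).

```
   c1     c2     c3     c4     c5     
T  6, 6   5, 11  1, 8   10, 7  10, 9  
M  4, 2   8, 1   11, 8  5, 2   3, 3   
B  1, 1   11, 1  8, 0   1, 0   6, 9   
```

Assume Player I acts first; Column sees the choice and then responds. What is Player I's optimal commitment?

Work backward from Column's decision.
- T: Column compares 6, 11, 8, 7, 9 and picks c2; Player I would get 5.
- M: Column compares 2, 1, 8, 2, 3 and picks c3; Player I would get 11.
- B: Column compares 1, 1, 0, 0, 9 and picks c5; Player I would get 6.
Among 5, 11, 6, the best is 11 at M. Subgame-perfect outcome: (M, c3) with payoffs (11, 8).

M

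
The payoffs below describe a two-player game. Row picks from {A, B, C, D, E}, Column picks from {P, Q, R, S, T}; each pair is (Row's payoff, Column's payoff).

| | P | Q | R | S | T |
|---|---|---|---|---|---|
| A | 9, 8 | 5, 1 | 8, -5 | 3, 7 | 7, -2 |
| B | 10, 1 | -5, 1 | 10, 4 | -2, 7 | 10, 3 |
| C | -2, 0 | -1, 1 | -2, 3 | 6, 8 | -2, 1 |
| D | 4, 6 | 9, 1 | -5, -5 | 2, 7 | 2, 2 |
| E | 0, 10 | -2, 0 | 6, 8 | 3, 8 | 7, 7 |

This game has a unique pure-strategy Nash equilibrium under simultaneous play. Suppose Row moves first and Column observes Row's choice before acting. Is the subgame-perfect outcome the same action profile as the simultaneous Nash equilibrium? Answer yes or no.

no

Backward induction with Row moving first.
- A: BR = P, leader payoff 9.
- B: BR = S, leader payoff -2.
- C: BR = S, leader payoff 6.
- D: BR = S, leader payoff 2.
- E: BR = P, leader payoff 0.
Row's induced payoffs are 9, -2, 6, 2, 0, so Row commits to A. Subgame-perfect outcome: (A, P) with payoffs (9, 8).
Now find the simultaneous Nash equilibrium.
Row's best replies: P→B; Q→D; R→B; S→C; T→B.
Column's best replies: A→P; B→S; C→S; D→S; E→P.
The unique mutual best reply is (C, S), giving (6, 8).
Sequential outcome (A, P) differs from the Nash profile (C, S).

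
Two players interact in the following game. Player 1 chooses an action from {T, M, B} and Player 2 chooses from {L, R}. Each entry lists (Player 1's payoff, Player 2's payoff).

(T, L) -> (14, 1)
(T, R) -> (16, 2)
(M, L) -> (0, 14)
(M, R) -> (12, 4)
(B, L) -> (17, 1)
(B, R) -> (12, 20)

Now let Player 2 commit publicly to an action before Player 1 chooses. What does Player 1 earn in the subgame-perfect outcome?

16

Work backward from Player 1's decision.
- L → Player 1 plays B (best of 14, 0, 17); Player 2 gets 1.
- R → Player 1 plays T (best of 16, 12, 12); Player 2 gets 2.
Among 1, 2, the best is 2 at R. Subgame-perfect outcome: (T, R) with payoffs (16, 2).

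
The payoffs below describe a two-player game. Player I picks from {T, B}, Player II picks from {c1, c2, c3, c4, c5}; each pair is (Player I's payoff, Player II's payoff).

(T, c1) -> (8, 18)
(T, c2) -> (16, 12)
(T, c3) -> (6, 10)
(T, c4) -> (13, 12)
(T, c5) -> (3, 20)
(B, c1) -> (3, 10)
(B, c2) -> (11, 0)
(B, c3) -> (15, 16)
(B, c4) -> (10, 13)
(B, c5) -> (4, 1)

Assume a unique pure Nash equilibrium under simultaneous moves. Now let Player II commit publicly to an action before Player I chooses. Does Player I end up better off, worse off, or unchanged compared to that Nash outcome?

Solve by backward induction (Player II leads).
- c1: BR = T, leader payoff 18.
- c2: BR = T, leader payoff 12.
- c3: BR = B, leader payoff 16.
- c4: BR = T, leader payoff 12.
- c5: BR = B, leader payoff 1.
Among 18, 12, 16, 12, 1, the best is 18 at c1. Subgame-perfect outcome: (T, c1) with payoffs (8, 18).
Now find the simultaneous Nash equilibrium.
Player I's best replies: c1→T; c2→T; c3→B; c4→T; c5→B.
Player II's best replies: T→c5; B→c3.
The unique mutual best reply is (B, c3), giving (15, 16).
Player I earns 8 sequentially versus 15 at the Nash outcome: worse off.

worse off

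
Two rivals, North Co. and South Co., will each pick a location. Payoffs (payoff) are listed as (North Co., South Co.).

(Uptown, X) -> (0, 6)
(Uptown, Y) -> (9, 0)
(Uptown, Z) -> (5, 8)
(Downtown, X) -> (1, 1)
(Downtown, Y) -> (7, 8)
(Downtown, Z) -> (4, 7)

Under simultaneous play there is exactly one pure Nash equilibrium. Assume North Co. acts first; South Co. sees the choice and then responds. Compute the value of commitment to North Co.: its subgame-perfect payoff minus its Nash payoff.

2

Backward induction with North Co. moving first.
- Uptown: BR = Z, leader payoff 5.
- Downtown: BR = Y, leader payoff 7.
Maximizing over 5, 7, North Co. chooses Downtown. Subgame-perfect outcome: (Downtown, Y) with payoffs (7, 8).
Under simultaneous play:
North Co.'s best replies: X→Downtown; Y→Uptown; Z→Uptown.
South Co.'s best replies: Uptown→Z; Downtown→Y.
The unique mutual best reply is (Uptown, Z), giving (5, 8).
North Co.'s commitment gain: 7 − 5 = 2.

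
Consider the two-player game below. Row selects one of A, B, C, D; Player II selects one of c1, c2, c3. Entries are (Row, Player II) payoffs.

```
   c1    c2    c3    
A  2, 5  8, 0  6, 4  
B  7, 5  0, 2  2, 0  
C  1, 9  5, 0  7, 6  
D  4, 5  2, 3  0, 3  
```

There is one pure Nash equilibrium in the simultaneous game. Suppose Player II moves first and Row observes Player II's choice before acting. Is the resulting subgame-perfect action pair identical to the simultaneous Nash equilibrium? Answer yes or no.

no

Backward induction with Player II moving first.
- c1: Row compares 2, 7, 1, 4 and picks B; Player II would get 5.
- c2: Row compares 8, 0, 5, 2 and picks A; Player II would get 0.
- c3: Row compares 6, 2, 7, 0 and picks C; Player II would get 6.
Among 5, 0, 6, the best is 6 at c3. Subgame-perfect outcome: (C, c3) with payoffs (7, 6).
Under simultaneous play:
Row's best replies: c1→B; c2→A; c3→C.
Player II's best replies: A→c1; B→c1; C→c1; D→c1.
Only (B, c1) has each player best-responding; Nash payoffs (7, 5).
Sequential outcome (C, c3) differs from the Nash profile (B, c1).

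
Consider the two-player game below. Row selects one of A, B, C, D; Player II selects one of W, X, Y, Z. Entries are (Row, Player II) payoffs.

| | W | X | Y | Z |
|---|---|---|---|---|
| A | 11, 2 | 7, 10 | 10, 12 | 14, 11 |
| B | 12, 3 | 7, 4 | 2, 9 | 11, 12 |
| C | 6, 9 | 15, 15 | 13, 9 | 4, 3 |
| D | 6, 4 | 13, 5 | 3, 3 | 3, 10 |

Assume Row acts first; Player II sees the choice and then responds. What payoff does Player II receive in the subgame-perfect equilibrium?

Player II best-responds to each possible Row move:
- A: Player II compares 2, 10, 12, 11 and picks Y; Row would get 10.
- B: Player II compares 3, 4, 9, 12 and picks Z; Row would get 11.
- C: Player II compares 9, 15, 9, 3 and picks X; Row would get 15.
- D: Player II compares 4, 5, 3, 10 and picks Z; Row would get 3.
Among 10, 11, 15, 3, the best is 15 at C. Subgame-perfect outcome: (C, X) with payoffs (15, 15).

15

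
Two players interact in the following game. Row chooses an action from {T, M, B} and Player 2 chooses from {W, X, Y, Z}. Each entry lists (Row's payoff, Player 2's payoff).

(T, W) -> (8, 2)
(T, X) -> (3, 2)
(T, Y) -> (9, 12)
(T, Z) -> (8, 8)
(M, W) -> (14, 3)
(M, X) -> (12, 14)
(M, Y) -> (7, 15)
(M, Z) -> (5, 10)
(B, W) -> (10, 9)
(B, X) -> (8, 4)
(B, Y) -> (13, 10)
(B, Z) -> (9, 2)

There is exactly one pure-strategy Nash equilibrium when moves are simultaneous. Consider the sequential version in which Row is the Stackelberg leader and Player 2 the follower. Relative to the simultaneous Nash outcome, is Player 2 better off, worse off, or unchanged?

unchanged

Player 2 best-responds to each possible Row move:
- T → Player 2 plays Y (best of 2, 2, 12, 8); Row gets 9.
- M → Player 2 plays Y (best of 3, 14, 15, 10); Row gets 7.
- B → Player 2 plays Y (best of 9, 4, 10, 2); Row gets 13.
Row's induced payoffs are 9, 7, 13, so Row commits to B. Subgame-perfect outcome: (B, Y) with payoffs (13, 10).
For the simultaneous game, intersect best replies.
Row's best replies: W→M; X→M; Y→B; Z→B.
Player 2's best replies: T→Y; M→Y; B→Y.
Only (B, Y) has each player best-responding; Nash payoffs (13, 10).
Player 2 earns 10 sequentially versus 10 at the Nash outcome: unchanged.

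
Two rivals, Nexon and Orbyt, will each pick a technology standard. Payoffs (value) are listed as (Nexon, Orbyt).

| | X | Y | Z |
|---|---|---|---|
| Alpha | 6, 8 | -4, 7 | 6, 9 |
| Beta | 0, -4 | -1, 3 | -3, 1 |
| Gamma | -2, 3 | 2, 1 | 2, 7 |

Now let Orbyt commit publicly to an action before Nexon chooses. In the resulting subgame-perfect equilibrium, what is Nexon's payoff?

Nexon best-responds to each possible Orbyt move:
- X: BR = Alpha, leader payoff 8.
- Y: BR = Gamma, leader payoff 1.
- Z: BR = Alpha, leader payoff 9.
Maximizing over 8, 1, 9, Orbyt chooses Z. Subgame-perfect outcome: (Alpha, Z) with payoffs (6, 9).

6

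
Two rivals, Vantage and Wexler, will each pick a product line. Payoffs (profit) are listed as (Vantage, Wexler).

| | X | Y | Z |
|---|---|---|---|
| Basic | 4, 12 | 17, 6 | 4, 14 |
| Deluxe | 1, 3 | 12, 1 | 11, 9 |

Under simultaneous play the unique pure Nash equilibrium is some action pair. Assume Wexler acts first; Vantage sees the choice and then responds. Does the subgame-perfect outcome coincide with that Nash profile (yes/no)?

Vantage best-responds to each possible Wexler move:
- X → Vantage plays Basic (best of 4, 1); Wexler gets 12.
- Y → Vantage plays Basic (best of 17, 12); Wexler gets 6.
- Z → Vantage plays Deluxe (best of 4, 11); Wexler gets 9.
Wexler's induced payoffs are 12, 6, 9, so Wexler commits to X. Subgame-perfect outcome: (Basic, X) with payoffs (4, 12).
For the simultaneous game, intersect best replies.
Vantage's best replies: X→Basic; Y→Basic; Z→Deluxe.
Wexler's best replies: Basic→Z; Deluxe→Z.
Only (Deluxe, Z) has each player best-responding; Nash payoffs (11, 9).
Sequential outcome (Basic, X) differs from the Nash profile (Deluxe, Z).

no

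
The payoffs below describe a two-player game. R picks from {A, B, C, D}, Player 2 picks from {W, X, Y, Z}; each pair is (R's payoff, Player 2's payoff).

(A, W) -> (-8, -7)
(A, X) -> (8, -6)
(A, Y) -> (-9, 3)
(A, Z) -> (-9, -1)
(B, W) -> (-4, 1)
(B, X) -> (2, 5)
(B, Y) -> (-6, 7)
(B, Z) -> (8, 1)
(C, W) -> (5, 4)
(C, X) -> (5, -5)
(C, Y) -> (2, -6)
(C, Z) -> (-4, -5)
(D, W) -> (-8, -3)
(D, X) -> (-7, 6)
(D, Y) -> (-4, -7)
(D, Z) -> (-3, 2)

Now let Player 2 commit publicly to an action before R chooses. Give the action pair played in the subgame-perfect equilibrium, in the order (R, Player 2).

(C, W)

Backward induction with Player 2 moving first.
- W: BR = C, leader payoff 4.
- X: BR = A, leader payoff -6.
- Y: BR = C, leader payoff -6.
- Z: BR = B, leader payoff 1.
Among 4, -6, -6, 1, the best is 4 at W. Subgame-perfect outcome: (C, W) with payoffs (5, 4).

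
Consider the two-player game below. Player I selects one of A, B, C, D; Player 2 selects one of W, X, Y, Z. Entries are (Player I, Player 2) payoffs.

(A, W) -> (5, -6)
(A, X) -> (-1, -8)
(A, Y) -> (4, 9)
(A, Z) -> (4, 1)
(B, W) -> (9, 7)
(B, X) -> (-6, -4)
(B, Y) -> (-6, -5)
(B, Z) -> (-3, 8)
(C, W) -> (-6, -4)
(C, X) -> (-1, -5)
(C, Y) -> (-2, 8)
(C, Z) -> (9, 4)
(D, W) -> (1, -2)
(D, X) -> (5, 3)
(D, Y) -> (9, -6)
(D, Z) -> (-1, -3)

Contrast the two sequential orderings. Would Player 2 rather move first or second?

If Player I leads: Player 2's best replies are A→Y, B→Z, C→Y, D→X; Player I's induced payoffs 4, -3, -2, 5; outcome (D, X), payoffs (5, 3).
If Player 2 leads: Player I's best replies are W→B, X→D, Y→D, Z→C; Player 2's induced payoffs 7, 3, -6, 4; outcome (B, W), payoffs (9, 7).
Player 2 gets 7 moving first and 3 moving second, so Player 2 prefers to move first.

first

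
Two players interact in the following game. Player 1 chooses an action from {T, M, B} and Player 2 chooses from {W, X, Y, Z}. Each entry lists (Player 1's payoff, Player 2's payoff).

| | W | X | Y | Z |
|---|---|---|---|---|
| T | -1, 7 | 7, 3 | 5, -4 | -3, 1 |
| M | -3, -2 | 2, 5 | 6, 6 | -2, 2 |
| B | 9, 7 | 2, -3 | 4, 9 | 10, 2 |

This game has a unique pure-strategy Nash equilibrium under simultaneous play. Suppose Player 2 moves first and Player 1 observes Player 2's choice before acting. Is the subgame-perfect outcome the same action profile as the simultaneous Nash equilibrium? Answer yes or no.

Backward induction with Player 2 moving first.
- W: Player 1 compares -1, -3, 9 and picks B; Player 2 would get 7.
- X: Player 1 compares 7, 2, 2 and picks T; Player 2 would get 3.
- Y: Player 1 compares 5, 6, 4 and picks M; Player 2 would get 6.
- Z: Player 1 compares -3, -2, 10 and picks B; Player 2 would get 2.
Player 2's induced payoffs are 7, 3, 6, 2, so Player 2 commits to W. Subgame-perfect outcome: (B, W) with payoffs (9, 7).
For the simultaneous game, intersect best replies.
Player 1's best replies: W→B; X→T; Y→M; Z→B.
Player 2's best replies: T→W; M→Y; B→Y.
Only (M, Y) has each player best-responding; Nash payoffs (6, 6).
Sequential outcome (B, W) differs from the Nash profile (M, Y).

no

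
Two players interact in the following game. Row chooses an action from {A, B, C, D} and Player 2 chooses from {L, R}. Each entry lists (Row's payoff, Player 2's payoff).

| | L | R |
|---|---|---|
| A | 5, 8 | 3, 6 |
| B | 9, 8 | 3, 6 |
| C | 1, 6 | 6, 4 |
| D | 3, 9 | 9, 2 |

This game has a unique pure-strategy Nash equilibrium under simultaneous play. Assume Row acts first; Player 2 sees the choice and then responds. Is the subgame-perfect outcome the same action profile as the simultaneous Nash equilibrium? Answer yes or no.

Work backward from Player 2's decision.
- A → Player 2 plays L (best of 8, 6); Row gets 5.
- B → Player 2 plays L (best of 8, 6); Row gets 9.
- C → Player 2 plays L (best of 6, 4); Row gets 1.
- D → Player 2 plays L (best of 9, 2); Row gets 3.
Row's induced payoffs are 5, 9, 1, 3, so Row commits to B. Subgame-perfect outcome: (B, L) with payoffs (9, 8).
Under simultaneous play:
Row's best replies: L→B; R→D.
Player 2's best replies: A→L; B→L; C→L; D→L.
The unique mutual best reply is (B, L), giving (9, 8).
Sequential outcome (B, L) coincides with the Nash profile (B, L).

yes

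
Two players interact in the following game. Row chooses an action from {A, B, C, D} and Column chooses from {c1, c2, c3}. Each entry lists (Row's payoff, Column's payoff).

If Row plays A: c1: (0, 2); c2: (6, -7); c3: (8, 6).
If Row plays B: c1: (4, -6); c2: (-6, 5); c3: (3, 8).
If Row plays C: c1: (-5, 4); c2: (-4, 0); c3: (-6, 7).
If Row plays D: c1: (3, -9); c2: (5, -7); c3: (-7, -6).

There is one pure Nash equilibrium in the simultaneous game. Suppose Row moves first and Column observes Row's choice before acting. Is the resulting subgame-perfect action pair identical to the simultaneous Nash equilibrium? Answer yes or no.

yes

Solve by backward induction (Row leads).
- A: Column compares 2, -7, 6 and picks c3; Row would get 8.
- B: Column compares -6, 5, 8 and picks c3; Row would get 3.
- C: Column compares 4, 0, 7 and picks c3; Row would get -6.
- D: Column compares -9, -7, -6 and picks c3; Row would get -7.
Maximizing over 8, 3, -6, -7, Row chooses A. Subgame-perfect outcome: (A, c3) with payoffs (8, 6).
Under simultaneous play:
Row's best replies: c1→B; c2→A; c3→A.
Column's best replies: A→c3; B→c3; C→c3; D→c3.
Only (A, c3) has each player best-responding; Nash payoffs (8, 6).
Sequential outcome (A, c3) coincides with the Nash profile (A, c3).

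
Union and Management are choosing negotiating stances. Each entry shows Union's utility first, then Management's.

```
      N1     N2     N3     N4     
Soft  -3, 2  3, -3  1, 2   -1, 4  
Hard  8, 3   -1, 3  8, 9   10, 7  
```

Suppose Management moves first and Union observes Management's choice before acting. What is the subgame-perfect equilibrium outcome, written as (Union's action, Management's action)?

(Hard, N3)

Backward induction with Management moving first.
- N1: BR = Hard, leader payoff 3.
- N2: BR = Soft, leader payoff -3.
- N3: BR = Hard, leader payoff 9.
- N4: BR = Hard, leader payoff 7.
Management's induced payoffs are 3, -3, 9, 7, so Management commits to N3. Subgame-perfect outcome: (Hard, N3) with payoffs (8, 9).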